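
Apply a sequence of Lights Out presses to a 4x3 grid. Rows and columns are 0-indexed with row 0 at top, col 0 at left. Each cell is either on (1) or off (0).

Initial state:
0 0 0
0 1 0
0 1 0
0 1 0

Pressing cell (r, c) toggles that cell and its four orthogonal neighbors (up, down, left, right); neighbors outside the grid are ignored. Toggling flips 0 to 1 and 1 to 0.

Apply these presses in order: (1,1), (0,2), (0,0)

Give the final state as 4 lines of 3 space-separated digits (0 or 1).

Answer: 1 1 1
0 0 0
0 0 0
0 1 0

Derivation:
After press 1 at (1,1):
0 1 0
1 0 1
0 0 0
0 1 0

After press 2 at (0,2):
0 0 1
1 0 0
0 0 0
0 1 0

After press 3 at (0,0):
1 1 1
0 0 0
0 0 0
0 1 0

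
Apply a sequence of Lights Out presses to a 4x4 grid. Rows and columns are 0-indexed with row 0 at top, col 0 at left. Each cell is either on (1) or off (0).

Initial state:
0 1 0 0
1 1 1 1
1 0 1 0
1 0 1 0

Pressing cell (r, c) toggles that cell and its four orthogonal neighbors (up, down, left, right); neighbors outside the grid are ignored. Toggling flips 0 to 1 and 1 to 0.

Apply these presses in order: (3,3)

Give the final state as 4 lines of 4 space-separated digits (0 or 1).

Answer: 0 1 0 0
1 1 1 1
1 0 1 1
1 0 0 1

Derivation:
After press 1 at (3,3):
0 1 0 0
1 1 1 1
1 0 1 1
1 0 0 1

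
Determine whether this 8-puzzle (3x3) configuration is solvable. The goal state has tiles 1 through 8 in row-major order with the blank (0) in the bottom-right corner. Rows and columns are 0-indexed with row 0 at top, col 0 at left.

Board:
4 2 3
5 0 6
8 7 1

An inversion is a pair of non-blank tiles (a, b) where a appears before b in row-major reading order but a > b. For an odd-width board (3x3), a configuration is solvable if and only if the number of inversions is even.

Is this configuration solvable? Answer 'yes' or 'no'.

Inversions (pairs i<j in row-major order where tile[i] > tile[j] > 0): 10
10 is even, so the puzzle is solvable.

Answer: yes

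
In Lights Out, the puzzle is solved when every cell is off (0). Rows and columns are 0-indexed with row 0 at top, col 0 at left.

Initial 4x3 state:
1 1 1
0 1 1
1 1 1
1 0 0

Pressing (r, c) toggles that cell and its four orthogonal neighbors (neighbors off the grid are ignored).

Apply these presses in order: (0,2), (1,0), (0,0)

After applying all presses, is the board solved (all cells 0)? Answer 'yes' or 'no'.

Answer: no

Derivation:
After press 1 at (0,2):
1 0 0
0 1 0
1 1 1
1 0 0

After press 2 at (1,0):
0 0 0
1 0 0
0 1 1
1 0 0

After press 3 at (0,0):
1 1 0
0 0 0
0 1 1
1 0 0

Lights still on: 5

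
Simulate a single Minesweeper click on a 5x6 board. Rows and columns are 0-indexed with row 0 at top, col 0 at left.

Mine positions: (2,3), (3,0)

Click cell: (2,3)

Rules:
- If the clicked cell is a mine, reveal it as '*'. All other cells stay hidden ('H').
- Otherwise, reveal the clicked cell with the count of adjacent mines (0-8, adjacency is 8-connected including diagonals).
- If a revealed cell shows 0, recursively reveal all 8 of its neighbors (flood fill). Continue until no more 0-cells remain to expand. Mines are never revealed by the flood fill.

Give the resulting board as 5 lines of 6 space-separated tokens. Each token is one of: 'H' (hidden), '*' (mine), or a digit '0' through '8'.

H H H H H H
H H H H H H
H H H * H H
H H H H H H
H H H H H H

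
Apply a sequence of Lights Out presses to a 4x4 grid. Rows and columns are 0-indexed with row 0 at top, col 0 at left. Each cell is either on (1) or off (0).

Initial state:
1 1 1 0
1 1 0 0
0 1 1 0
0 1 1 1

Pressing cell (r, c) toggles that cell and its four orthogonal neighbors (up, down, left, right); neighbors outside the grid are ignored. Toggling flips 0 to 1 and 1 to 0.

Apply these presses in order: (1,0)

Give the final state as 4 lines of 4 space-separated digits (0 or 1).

Answer: 0 1 1 0
0 0 0 0
1 1 1 0
0 1 1 1

Derivation:
After press 1 at (1,0):
0 1 1 0
0 0 0 0
1 1 1 0
0 1 1 1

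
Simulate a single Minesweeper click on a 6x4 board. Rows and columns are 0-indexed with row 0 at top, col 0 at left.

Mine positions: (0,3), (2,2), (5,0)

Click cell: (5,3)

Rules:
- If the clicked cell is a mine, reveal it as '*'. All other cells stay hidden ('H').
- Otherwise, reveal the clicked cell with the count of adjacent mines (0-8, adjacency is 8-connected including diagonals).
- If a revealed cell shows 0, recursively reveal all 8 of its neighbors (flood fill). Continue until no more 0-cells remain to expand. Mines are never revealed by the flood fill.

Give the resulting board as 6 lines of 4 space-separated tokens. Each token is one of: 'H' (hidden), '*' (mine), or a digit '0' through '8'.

H H H H
H H H H
H H H H
H 1 1 1
H 1 0 0
H 1 0 0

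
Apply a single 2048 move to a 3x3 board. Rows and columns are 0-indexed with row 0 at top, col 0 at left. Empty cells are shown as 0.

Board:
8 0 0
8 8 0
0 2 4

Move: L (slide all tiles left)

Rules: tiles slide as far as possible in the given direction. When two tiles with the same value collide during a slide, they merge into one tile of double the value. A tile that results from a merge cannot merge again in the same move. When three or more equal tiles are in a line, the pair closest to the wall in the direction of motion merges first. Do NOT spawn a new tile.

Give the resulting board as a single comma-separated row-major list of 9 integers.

Slide left:
row 0: [8, 0, 0] -> [8, 0, 0]
row 1: [8, 8, 0] -> [16, 0, 0]
row 2: [0, 2, 4] -> [2, 4, 0]

Answer: 8, 0, 0, 16, 0, 0, 2, 4, 0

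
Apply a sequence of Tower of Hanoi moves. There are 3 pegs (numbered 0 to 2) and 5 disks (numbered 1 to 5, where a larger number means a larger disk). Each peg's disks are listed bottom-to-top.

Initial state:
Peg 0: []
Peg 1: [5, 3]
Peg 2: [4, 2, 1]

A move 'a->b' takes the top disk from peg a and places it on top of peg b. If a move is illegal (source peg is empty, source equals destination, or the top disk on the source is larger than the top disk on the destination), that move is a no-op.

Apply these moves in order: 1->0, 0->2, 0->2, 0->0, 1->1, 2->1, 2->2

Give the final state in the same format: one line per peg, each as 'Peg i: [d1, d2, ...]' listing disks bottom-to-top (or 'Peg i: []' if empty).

After move 1 (1->0):
Peg 0: [3]
Peg 1: [5]
Peg 2: [4, 2, 1]

After move 2 (0->2):
Peg 0: [3]
Peg 1: [5]
Peg 2: [4, 2, 1]

After move 3 (0->2):
Peg 0: [3]
Peg 1: [5]
Peg 2: [4, 2, 1]

After move 4 (0->0):
Peg 0: [3]
Peg 1: [5]
Peg 2: [4, 2, 1]

After move 5 (1->1):
Peg 0: [3]
Peg 1: [5]
Peg 2: [4, 2, 1]

After move 6 (2->1):
Peg 0: [3]
Peg 1: [5, 1]
Peg 2: [4, 2]

After move 7 (2->2):
Peg 0: [3]
Peg 1: [5, 1]
Peg 2: [4, 2]

Answer: Peg 0: [3]
Peg 1: [5, 1]
Peg 2: [4, 2]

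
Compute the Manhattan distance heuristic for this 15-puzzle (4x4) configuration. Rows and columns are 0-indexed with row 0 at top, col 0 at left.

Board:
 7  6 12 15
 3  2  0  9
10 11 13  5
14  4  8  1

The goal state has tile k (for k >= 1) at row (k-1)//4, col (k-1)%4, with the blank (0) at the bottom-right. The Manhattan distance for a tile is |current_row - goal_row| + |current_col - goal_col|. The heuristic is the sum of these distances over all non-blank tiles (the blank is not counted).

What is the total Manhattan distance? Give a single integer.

Answer: 43

Derivation:
Tile 7: at (0,0), goal (1,2), distance |0-1|+|0-2| = 3
Tile 6: at (0,1), goal (1,1), distance |0-1|+|1-1| = 1
Tile 12: at (0,2), goal (2,3), distance |0-2|+|2-3| = 3
Tile 15: at (0,3), goal (3,2), distance |0-3|+|3-2| = 4
Tile 3: at (1,0), goal (0,2), distance |1-0|+|0-2| = 3
Tile 2: at (1,1), goal (0,1), distance |1-0|+|1-1| = 1
Tile 9: at (1,3), goal (2,0), distance |1-2|+|3-0| = 4
Tile 10: at (2,0), goal (2,1), distance |2-2|+|0-1| = 1
Tile 11: at (2,1), goal (2,2), distance |2-2|+|1-2| = 1
Tile 13: at (2,2), goal (3,0), distance |2-3|+|2-0| = 3
Tile 5: at (2,3), goal (1,0), distance |2-1|+|3-0| = 4
Tile 14: at (3,0), goal (3,1), distance |3-3|+|0-1| = 1
Tile 4: at (3,1), goal (0,3), distance |3-0|+|1-3| = 5
Tile 8: at (3,2), goal (1,3), distance |3-1|+|2-3| = 3
Tile 1: at (3,3), goal (0,0), distance |3-0|+|3-0| = 6
Sum: 3 + 1 + 3 + 4 + 3 + 1 + 4 + 1 + 1 + 3 + 4 + 1 + 5 + 3 + 6 = 43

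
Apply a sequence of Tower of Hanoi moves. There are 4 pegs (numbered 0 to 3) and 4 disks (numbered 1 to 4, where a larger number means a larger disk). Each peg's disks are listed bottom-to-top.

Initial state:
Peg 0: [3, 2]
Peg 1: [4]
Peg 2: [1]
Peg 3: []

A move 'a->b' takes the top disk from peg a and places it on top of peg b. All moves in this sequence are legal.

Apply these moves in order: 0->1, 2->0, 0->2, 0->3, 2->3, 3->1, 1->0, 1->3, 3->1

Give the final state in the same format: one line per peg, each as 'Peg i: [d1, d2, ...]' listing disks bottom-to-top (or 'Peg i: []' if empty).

Answer: Peg 0: [1]
Peg 1: [4, 2]
Peg 2: []
Peg 3: [3]

Derivation:
After move 1 (0->1):
Peg 0: [3]
Peg 1: [4, 2]
Peg 2: [1]
Peg 3: []

After move 2 (2->0):
Peg 0: [3, 1]
Peg 1: [4, 2]
Peg 2: []
Peg 3: []

After move 3 (0->2):
Peg 0: [3]
Peg 1: [4, 2]
Peg 2: [1]
Peg 3: []

After move 4 (0->3):
Peg 0: []
Peg 1: [4, 2]
Peg 2: [1]
Peg 3: [3]

After move 5 (2->3):
Peg 0: []
Peg 1: [4, 2]
Peg 2: []
Peg 3: [3, 1]

After move 6 (3->1):
Peg 0: []
Peg 1: [4, 2, 1]
Peg 2: []
Peg 3: [3]

After move 7 (1->0):
Peg 0: [1]
Peg 1: [4, 2]
Peg 2: []
Peg 3: [3]

After move 8 (1->3):
Peg 0: [1]
Peg 1: [4]
Peg 2: []
Peg 3: [3, 2]

After move 9 (3->1):
Peg 0: [1]
Peg 1: [4, 2]
Peg 2: []
Peg 3: [3]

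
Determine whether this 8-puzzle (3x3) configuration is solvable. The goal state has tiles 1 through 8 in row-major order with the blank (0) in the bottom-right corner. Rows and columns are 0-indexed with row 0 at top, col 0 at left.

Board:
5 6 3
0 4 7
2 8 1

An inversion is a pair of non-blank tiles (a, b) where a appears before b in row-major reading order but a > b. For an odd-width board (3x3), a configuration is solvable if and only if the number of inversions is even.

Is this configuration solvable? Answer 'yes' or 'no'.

Answer: yes

Derivation:
Inversions (pairs i<j in row-major order where tile[i] > tile[j] > 0): 16
16 is even, so the puzzle is solvable.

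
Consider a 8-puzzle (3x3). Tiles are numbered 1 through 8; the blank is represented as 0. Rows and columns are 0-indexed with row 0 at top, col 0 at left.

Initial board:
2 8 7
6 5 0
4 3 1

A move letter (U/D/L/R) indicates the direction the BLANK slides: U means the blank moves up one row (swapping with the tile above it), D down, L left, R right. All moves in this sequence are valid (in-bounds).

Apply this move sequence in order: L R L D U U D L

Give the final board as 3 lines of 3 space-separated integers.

After move 1 (L):
2 8 7
6 0 5
4 3 1

After move 2 (R):
2 8 7
6 5 0
4 3 1

After move 3 (L):
2 8 7
6 0 5
4 3 1

After move 4 (D):
2 8 7
6 3 5
4 0 1

After move 5 (U):
2 8 7
6 0 5
4 3 1

After move 6 (U):
2 0 7
6 8 5
4 3 1

After move 7 (D):
2 8 7
6 0 5
4 3 1

After move 8 (L):
2 8 7
0 6 5
4 3 1

Answer: 2 8 7
0 6 5
4 3 1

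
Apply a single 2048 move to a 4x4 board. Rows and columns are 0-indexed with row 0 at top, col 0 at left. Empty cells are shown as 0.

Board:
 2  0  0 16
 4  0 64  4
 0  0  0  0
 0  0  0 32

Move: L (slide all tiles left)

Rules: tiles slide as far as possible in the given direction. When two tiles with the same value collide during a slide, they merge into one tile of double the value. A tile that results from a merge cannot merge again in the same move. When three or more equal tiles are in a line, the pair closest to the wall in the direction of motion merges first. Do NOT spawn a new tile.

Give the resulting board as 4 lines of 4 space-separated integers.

Slide left:
row 0: [2, 0, 0, 16] -> [2, 16, 0, 0]
row 1: [4, 0, 64, 4] -> [4, 64, 4, 0]
row 2: [0, 0, 0, 0] -> [0, 0, 0, 0]
row 3: [0, 0, 0, 32] -> [32, 0, 0, 0]

Answer:  2 16  0  0
 4 64  4  0
 0  0  0  0
32  0  0  0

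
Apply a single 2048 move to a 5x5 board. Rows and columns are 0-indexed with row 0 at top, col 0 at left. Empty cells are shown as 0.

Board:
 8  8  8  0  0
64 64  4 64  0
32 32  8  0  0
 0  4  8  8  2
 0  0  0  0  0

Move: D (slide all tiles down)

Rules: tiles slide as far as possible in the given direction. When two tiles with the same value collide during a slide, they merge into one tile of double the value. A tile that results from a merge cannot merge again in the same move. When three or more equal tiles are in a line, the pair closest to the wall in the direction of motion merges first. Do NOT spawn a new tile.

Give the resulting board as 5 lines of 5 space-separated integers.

Answer:  0  0  0  0  0
 0  8  0  0  0
 8 64  8  0  0
64 32  4 64  0
32  4 16  8  2

Derivation:
Slide down:
col 0: [8, 64, 32, 0, 0] -> [0, 0, 8, 64, 32]
col 1: [8, 64, 32, 4, 0] -> [0, 8, 64, 32, 4]
col 2: [8, 4, 8, 8, 0] -> [0, 0, 8, 4, 16]
col 3: [0, 64, 0, 8, 0] -> [0, 0, 0, 64, 8]
col 4: [0, 0, 0, 2, 0] -> [0, 0, 0, 0, 2]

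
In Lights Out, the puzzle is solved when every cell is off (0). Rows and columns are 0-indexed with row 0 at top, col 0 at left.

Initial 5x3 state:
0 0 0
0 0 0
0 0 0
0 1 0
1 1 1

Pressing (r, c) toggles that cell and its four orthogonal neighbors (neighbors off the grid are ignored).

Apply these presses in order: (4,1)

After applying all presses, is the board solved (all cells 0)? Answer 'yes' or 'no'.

Answer: yes

Derivation:
After press 1 at (4,1):
0 0 0
0 0 0
0 0 0
0 0 0
0 0 0

Lights still on: 0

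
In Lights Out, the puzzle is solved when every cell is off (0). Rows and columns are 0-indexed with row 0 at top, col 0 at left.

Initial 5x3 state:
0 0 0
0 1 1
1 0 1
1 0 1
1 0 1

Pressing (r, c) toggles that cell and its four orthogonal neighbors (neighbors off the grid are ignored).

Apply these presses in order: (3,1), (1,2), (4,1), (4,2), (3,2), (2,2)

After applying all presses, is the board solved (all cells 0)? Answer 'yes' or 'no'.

Answer: no

Derivation:
After press 1 at (3,1):
0 0 0
0 1 1
1 1 1
0 1 0
1 1 1

After press 2 at (1,2):
0 0 1
0 0 0
1 1 0
0 1 0
1 1 1

After press 3 at (4,1):
0 0 1
0 0 0
1 1 0
0 0 0
0 0 0

After press 4 at (4,2):
0 0 1
0 0 0
1 1 0
0 0 1
0 1 1

After press 5 at (3,2):
0 0 1
0 0 0
1 1 1
0 1 0
0 1 0

After press 6 at (2,2):
0 0 1
0 0 1
1 0 0
0 1 1
0 1 0

Lights still on: 6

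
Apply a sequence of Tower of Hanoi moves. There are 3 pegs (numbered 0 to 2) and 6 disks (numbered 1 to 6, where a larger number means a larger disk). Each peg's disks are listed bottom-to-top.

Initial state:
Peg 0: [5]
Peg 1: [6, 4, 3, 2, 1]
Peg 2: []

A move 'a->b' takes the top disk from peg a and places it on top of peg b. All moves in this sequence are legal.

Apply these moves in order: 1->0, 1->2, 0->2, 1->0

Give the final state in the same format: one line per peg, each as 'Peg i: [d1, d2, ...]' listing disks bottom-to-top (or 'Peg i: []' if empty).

Answer: Peg 0: [5, 3]
Peg 1: [6, 4]
Peg 2: [2, 1]

Derivation:
After move 1 (1->0):
Peg 0: [5, 1]
Peg 1: [6, 4, 3, 2]
Peg 2: []

After move 2 (1->2):
Peg 0: [5, 1]
Peg 1: [6, 4, 3]
Peg 2: [2]

After move 3 (0->2):
Peg 0: [5]
Peg 1: [6, 4, 3]
Peg 2: [2, 1]

After move 4 (1->0):
Peg 0: [5, 3]
Peg 1: [6, 4]
Peg 2: [2, 1]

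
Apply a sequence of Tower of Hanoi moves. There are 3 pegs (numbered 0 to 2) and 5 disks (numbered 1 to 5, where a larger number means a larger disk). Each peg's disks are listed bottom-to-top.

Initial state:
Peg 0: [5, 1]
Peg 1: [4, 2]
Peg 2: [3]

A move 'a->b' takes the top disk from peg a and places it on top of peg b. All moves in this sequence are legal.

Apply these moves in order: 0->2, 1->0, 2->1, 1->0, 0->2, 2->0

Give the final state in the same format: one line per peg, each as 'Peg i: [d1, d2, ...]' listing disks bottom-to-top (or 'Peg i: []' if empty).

After move 1 (0->2):
Peg 0: [5]
Peg 1: [4, 2]
Peg 2: [3, 1]

After move 2 (1->0):
Peg 0: [5, 2]
Peg 1: [4]
Peg 2: [3, 1]

After move 3 (2->1):
Peg 0: [5, 2]
Peg 1: [4, 1]
Peg 2: [3]

After move 4 (1->0):
Peg 0: [5, 2, 1]
Peg 1: [4]
Peg 2: [3]

After move 5 (0->2):
Peg 0: [5, 2]
Peg 1: [4]
Peg 2: [3, 1]

After move 6 (2->0):
Peg 0: [5, 2, 1]
Peg 1: [4]
Peg 2: [3]

Answer: Peg 0: [5, 2, 1]
Peg 1: [4]
Peg 2: [3]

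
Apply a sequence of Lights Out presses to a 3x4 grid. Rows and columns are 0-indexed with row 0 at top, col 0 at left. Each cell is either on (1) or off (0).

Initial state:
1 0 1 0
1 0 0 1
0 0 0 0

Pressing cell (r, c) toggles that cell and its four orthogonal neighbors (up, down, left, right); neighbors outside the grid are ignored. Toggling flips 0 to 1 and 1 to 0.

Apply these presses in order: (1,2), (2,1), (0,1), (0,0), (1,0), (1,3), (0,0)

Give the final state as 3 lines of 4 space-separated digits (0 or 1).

After press 1 at (1,2):
1 0 0 0
1 1 1 0
0 0 1 0

After press 2 at (2,1):
1 0 0 0
1 0 1 0
1 1 0 0

After press 3 at (0,1):
0 1 1 0
1 1 1 0
1 1 0 0

After press 4 at (0,0):
1 0 1 0
0 1 1 0
1 1 0 0

After press 5 at (1,0):
0 0 1 0
1 0 1 0
0 1 0 0

After press 6 at (1,3):
0 0 1 1
1 0 0 1
0 1 0 1

After press 7 at (0,0):
1 1 1 1
0 0 0 1
0 1 0 1

Answer: 1 1 1 1
0 0 0 1
0 1 0 1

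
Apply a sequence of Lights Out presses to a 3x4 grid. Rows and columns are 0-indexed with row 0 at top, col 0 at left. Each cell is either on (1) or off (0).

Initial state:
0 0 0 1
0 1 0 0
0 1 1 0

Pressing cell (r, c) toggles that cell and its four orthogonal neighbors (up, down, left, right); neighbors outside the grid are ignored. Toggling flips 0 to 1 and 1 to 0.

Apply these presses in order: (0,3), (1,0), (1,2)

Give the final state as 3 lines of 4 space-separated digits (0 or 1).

Answer: 1 0 0 0
1 1 1 0
1 1 0 0

Derivation:
After press 1 at (0,3):
0 0 1 0
0 1 0 1
0 1 1 0

After press 2 at (1,0):
1 0 1 0
1 0 0 1
1 1 1 0

After press 3 at (1,2):
1 0 0 0
1 1 1 0
1 1 0 0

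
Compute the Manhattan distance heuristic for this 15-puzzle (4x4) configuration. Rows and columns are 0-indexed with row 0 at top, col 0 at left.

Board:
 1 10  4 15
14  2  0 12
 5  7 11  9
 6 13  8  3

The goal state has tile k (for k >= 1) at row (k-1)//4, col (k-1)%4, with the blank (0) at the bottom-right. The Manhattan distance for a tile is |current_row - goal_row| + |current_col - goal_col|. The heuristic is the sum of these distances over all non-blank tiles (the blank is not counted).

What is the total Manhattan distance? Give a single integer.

Tile 1: (0,0)->(0,0) = 0
Tile 10: (0,1)->(2,1) = 2
Tile 4: (0,2)->(0,3) = 1
Tile 15: (0,3)->(3,2) = 4
Tile 14: (1,0)->(3,1) = 3
Tile 2: (1,1)->(0,1) = 1
Tile 12: (1,3)->(2,3) = 1
Tile 5: (2,0)->(1,0) = 1
Tile 7: (2,1)->(1,2) = 2
Tile 11: (2,2)->(2,2) = 0
Tile 9: (2,3)->(2,0) = 3
Tile 6: (3,0)->(1,1) = 3
Tile 13: (3,1)->(3,0) = 1
Tile 8: (3,2)->(1,3) = 3
Tile 3: (3,3)->(0,2) = 4
Sum: 0 + 2 + 1 + 4 + 3 + 1 + 1 + 1 + 2 + 0 + 3 + 3 + 1 + 3 + 4 = 29

Answer: 29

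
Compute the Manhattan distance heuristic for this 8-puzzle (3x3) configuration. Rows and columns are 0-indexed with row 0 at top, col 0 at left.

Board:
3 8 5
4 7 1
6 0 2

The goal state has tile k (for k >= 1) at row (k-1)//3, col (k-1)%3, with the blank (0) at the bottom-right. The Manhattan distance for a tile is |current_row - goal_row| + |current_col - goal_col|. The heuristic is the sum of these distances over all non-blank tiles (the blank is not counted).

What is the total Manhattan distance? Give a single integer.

Answer: 17

Derivation:
Tile 3: at (0,0), goal (0,2), distance |0-0|+|0-2| = 2
Tile 8: at (0,1), goal (2,1), distance |0-2|+|1-1| = 2
Tile 5: at (0,2), goal (1,1), distance |0-1|+|2-1| = 2
Tile 4: at (1,0), goal (1,0), distance |1-1|+|0-0| = 0
Tile 7: at (1,1), goal (2,0), distance |1-2|+|1-0| = 2
Tile 1: at (1,2), goal (0,0), distance |1-0|+|2-0| = 3
Tile 6: at (2,0), goal (1,2), distance |2-1|+|0-2| = 3
Tile 2: at (2,2), goal (0,1), distance |2-0|+|2-1| = 3
Sum: 2 + 2 + 2 + 0 + 2 + 3 + 3 + 3 = 17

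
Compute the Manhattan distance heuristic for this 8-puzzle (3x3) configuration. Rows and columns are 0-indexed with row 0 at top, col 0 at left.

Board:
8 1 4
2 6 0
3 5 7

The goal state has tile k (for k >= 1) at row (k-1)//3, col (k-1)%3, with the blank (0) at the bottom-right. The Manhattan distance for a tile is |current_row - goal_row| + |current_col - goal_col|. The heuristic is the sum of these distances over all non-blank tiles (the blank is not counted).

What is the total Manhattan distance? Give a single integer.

Tile 8: at (0,0), goal (2,1), distance |0-2|+|0-1| = 3
Tile 1: at (0,1), goal (0,0), distance |0-0|+|1-0| = 1
Tile 4: at (0,2), goal (1,0), distance |0-1|+|2-0| = 3
Tile 2: at (1,0), goal (0,1), distance |1-0|+|0-1| = 2
Tile 6: at (1,1), goal (1,2), distance |1-1|+|1-2| = 1
Tile 3: at (2,0), goal (0,2), distance |2-0|+|0-2| = 4
Tile 5: at (2,1), goal (1,1), distance |2-1|+|1-1| = 1
Tile 7: at (2,2), goal (2,0), distance |2-2|+|2-0| = 2
Sum: 3 + 1 + 3 + 2 + 1 + 4 + 1 + 2 = 17

Answer: 17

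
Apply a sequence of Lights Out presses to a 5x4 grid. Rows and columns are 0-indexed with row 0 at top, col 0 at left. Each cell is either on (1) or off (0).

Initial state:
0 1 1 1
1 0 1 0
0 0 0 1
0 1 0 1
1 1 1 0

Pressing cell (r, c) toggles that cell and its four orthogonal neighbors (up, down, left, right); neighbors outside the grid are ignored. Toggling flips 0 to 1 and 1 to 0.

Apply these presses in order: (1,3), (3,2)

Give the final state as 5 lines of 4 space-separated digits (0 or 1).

Answer: 0 1 1 0
1 0 0 1
0 0 1 0
0 0 1 0
1 1 0 0

Derivation:
After press 1 at (1,3):
0 1 1 0
1 0 0 1
0 0 0 0
0 1 0 1
1 1 1 0

After press 2 at (3,2):
0 1 1 0
1 0 0 1
0 0 1 0
0 0 1 0
1 1 0 0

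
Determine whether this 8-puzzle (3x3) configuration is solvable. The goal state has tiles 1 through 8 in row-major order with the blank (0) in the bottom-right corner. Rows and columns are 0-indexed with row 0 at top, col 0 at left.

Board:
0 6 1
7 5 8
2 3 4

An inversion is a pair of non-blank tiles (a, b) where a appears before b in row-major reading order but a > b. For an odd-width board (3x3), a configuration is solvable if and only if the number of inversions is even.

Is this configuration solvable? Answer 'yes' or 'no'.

Answer: no

Derivation:
Inversions (pairs i<j in row-major order where tile[i] > tile[j] > 0): 15
15 is odd, so the puzzle is not solvable.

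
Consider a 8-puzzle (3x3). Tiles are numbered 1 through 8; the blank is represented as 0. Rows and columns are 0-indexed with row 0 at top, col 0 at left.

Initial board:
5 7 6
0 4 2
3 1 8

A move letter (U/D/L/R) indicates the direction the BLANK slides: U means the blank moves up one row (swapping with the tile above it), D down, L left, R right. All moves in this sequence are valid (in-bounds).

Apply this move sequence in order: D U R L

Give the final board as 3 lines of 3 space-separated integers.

After move 1 (D):
5 7 6
3 4 2
0 1 8

After move 2 (U):
5 7 6
0 4 2
3 1 8

After move 3 (R):
5 7 6
4 0 2
3 1 8

After move 4 (L):
5 7 6
0 4 2
3 1 8

Answer: 5 7 6
0 4 2
3 1 8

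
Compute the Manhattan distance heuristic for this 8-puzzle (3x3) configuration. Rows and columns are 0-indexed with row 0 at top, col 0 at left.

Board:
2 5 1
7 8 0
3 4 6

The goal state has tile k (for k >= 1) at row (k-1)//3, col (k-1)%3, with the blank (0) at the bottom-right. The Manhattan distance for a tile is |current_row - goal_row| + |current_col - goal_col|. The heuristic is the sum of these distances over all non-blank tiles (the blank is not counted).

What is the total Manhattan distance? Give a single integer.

Answer: 13

Derivation:
Tile 2: at (0,0), goal (0,1), distance |0-0|+|0-1| = 1
Tile 5: at (0,1), goal (1,1), distance |0-1|+|1-1| = 1
Tile 1: at (0,2), goal (0,0), distance |0-0|+|2-0| = 2
Tile 7: at (1,0), goal (2,0), distance |1-2|+|0-0| = 1
Tile 8: at (1,1), goal (2,1), distance |1-2|+|1-1| = 1
Tile 3: at (2,0), goal (0,2), distance |2-0|+|0-2| = 4
Tile 4: at (2,1), goal (1,0), distance |2-1|+|1-0| = 2
Tile 6: at (2,2), goal (1,2), distance |2-1|+|2-2| = 1
Sum: 1 + 1 + 2 + 1 + 1 + 4 + 2 + 1 = 13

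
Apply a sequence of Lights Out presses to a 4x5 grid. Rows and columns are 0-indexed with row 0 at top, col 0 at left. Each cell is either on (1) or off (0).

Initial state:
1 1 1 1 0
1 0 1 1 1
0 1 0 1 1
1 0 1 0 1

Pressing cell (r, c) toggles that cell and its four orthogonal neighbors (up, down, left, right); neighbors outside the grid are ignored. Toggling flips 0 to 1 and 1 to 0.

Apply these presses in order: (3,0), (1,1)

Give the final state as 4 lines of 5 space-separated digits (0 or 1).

After press 1 at (3,0):
1 1 1 1 0
1 0 1 1 1
1 1 0 1 1
0 1 1 0 1

After press 2 at (1,1):
1 0 1 1 0
0 1 0 1 1
1 0 0 1 1
0 1 1 0 1

Answer: 1 0 1 1 0
0 1 0 1 1
1 0 0 1 1
0 1 1 0 1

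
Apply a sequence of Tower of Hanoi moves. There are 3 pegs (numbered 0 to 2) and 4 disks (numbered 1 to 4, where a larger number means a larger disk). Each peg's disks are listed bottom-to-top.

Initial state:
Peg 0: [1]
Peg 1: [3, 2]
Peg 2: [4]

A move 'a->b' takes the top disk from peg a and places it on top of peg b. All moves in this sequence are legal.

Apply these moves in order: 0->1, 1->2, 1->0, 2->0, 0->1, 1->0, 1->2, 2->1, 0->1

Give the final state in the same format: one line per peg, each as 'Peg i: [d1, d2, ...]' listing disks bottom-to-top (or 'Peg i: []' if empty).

Answer: Peg 0: [2]
Peg 1: [3, 1]
Peg 2: [4]

Derivation:
After move 1 (0->1):
Peg 0: []
Peg 1: [3, 2, 1]
Peg 2: [4]

After move 2 (1->2):
Peg 0: []
Peg 1: [3, 2]
Peg 2: [4, 1]

After move 3 (1->0):
Peg 0: [2]
Peg 1: [3]
Peg 2: [4, 1]

After move 4 (2->0):
Peg 0: [2, 1]
Peg 1: [3]
Peg 2: [4]

After move 5 (0->1):
Peg 0: [2]
Peg 1: [3, 1]
Peg 2: [4]

After move 6 (1->0):
Peg 0: [2, 1]
Peg 1: [3]
Peg 2: [4]

After move 7 (1->2):
Peg 0: [2, 1]
Peg 1: []
Peg 2: [4, 3]

After move 8 (2->1):
Peg 0: [2, 1]
Peg 1: [3]
Peg 2: [4]

After move 9 (0->1):
Peg 0: [2]
Peg 1: [3, 1]
Peg 2: [4]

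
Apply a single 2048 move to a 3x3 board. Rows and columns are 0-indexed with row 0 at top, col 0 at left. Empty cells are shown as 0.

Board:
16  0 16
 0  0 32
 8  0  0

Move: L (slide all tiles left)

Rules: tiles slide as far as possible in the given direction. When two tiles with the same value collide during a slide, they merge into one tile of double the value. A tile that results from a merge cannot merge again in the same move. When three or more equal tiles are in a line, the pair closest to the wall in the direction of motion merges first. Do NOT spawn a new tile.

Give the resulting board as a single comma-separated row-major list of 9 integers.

Answer: 32, 0, 0, 32, 0, 0, 8, 0, 0

Derivation:
Slide left:
row 0: [16, 0, 16] -> [32, 0, 0]
row 1: [0, 0, 32] -> [32, 0, 0]
row 2: [8, 0, 0] -> [8, 0, 0]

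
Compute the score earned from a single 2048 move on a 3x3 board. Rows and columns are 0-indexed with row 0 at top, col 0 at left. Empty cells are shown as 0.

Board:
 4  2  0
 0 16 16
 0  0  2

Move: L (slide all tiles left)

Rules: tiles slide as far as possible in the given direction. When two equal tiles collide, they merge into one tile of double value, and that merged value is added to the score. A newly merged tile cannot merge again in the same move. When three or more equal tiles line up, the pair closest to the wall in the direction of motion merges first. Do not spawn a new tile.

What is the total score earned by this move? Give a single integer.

Answer: 32

Derivation:
Slide left:
row 0: [4, 2, 0] -> [4, 2, 0]  score +0 (running 0)
row 1: [0, 16, 16] -> [32, 0, 0]  score +32 (running 32)
row 2: [0, 0, 2] -> [2, 0, 0]  score +0 (running 32)
Board after move:
 4  2  0
32  0  0
 2  0  0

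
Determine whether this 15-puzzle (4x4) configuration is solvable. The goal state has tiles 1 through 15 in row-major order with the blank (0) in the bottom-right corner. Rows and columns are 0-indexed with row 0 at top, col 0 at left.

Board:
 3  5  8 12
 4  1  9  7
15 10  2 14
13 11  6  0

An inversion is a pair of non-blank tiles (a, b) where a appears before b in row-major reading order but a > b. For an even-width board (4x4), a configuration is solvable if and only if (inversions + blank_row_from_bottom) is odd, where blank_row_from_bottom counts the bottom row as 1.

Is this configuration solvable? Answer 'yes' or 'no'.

Inversions: 39
Blank is in row 3 (0-indexed from top), which is row 1 counting from the bottom (bottom = 1).
39 + 1 = 40, which is even, so the puzzle is not solvable.

Answer: no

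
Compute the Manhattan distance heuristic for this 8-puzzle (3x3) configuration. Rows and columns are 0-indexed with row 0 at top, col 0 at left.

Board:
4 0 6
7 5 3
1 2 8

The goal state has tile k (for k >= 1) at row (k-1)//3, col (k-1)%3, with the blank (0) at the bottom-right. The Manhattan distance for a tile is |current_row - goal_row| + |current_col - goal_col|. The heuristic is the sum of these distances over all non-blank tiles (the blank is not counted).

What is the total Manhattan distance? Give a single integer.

Answer: 9

Derivation:
Tile 4: (0,0)->(1,0) = 1
Tile 6: (0,2)->(1,2) = 1
Tile 7: (1,0)->(2,0) = 1
Tile 5: (1,1)->(1,1) = 0
Tile 3: (1,2)->(0,2) = 1
Tile 1: (2,0)->(0,0) = 2
Tile 2: (2,1)->(0,1) = 2
Tile 8: (2,2)->(2,1) = 1
Sum: 1 + 1 + 1 + 0 + 1 + 2 + 2 + 1 = 9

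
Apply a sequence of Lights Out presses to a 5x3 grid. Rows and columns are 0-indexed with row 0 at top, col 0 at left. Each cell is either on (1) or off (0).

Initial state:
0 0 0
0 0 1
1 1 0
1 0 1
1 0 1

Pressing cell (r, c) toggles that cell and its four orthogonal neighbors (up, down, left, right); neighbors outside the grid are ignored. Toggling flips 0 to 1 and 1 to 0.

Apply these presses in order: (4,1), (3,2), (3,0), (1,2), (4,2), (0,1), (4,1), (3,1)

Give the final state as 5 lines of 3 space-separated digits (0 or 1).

After press 1 at (4,1):
0 0 0
0 0 1
1 1 0
1 1 1
0 1 0

After press 2 at (3,2):
0 0 0
0 0 1
1 1 1
1 0 0
0 1 1

After press 3 at (3,0):
0 0 0
0 0 1
0 1 1
0 1 0
1 1 1

After press 4 at (1,2):
0 0 1
0 1 0
0 1 0
0 1 0
1 1 1

After press 5 at (4,2):
0 0 1
0 1 0
0 1 0
0 1 1
1 0 0

After press 6 at (0,1):
1 1 0
0 0 0
0 1 0
0 1 1
1 0 0

After press 7 at (4,1):
1 1 0
0 0 0
0 1 0
0 0 1
0 1 1

After press 8 at (3,1):
1 1 0
0 0 0
0 0 0
1 1 0
0 0 1

Answer: 1 1 0
0 0 0
0 0 0
1 1 0
0 0 1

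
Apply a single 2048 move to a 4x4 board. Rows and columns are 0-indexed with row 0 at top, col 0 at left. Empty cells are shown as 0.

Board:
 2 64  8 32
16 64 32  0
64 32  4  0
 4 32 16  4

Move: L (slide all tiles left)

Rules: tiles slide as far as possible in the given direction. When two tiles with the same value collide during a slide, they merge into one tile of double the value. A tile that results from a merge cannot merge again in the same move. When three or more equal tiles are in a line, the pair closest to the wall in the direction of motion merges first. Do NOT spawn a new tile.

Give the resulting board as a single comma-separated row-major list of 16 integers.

Answer: 2, 64, 8, 32, 16, 64, 32, 0, 64, 32, 4, 0, 4, 32, 16, 4

Derivation:
Slide left:
row 0: [2, 64, 8, 32] -> [2, 64, 8, 32]
row 1: [16, 64, 32, 0] -> [16, 64, 32, 0]
row 2: [64, 32, 4, 0] -> [64, 32, 4, 0]
row 3: [4, 32, 16, 4] -> [4, 32, 16, 4]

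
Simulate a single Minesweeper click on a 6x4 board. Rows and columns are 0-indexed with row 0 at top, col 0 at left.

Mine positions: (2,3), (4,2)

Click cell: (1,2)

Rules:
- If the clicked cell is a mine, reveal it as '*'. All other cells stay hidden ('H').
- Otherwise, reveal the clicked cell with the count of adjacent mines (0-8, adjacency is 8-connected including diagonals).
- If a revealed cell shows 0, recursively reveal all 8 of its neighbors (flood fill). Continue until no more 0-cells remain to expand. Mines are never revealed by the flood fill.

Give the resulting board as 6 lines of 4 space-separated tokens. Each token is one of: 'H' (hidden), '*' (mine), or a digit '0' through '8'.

H H H H
H H 1 H
H H H H
H H H H
H H H H
H H H H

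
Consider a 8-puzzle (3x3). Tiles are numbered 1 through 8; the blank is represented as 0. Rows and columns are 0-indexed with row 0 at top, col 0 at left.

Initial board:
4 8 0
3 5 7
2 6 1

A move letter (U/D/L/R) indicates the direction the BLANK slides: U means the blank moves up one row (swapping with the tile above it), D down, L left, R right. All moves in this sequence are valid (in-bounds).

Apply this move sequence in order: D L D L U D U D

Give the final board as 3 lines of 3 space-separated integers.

Answer: 4 8 7
3 6 5
0 2 1

Derivation:
After move 1 (D):
4 8 7
3 5 0
2 6 1

After move 2 (L):
4 8 7
3 0 5
2 6 1

After move 3 (D):
4 8 7
3 6 5
2 0 1

After move 4 (L):
4 8 7
3 6 5
0 2 1

After move 5 (U):
4 8 7
0 6 5
3 2 1

After move 6 (D):
4 8 7
3 6 5
0 2 1

After move 7 (U):
4 8 7
0 6 5
3 2 1

After move 8 (D):
4 8 7
3 6 5
0 2 1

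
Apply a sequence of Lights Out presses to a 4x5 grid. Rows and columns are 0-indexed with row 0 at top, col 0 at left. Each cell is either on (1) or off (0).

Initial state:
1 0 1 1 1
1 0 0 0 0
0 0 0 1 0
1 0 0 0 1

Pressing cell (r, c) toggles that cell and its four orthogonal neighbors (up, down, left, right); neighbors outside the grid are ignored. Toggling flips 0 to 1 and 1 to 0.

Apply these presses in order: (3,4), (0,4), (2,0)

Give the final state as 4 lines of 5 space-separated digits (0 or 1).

After press 1 at (3,4):
1 0 1 1 1
1 0 0 0 0
0 0 0 1 1
1 0 0 1 0

After press 2 at (0,4):
1 0 1 0 0
1 0 0 0 1
0 0 0 1 1
1 0 0 1 0

After press 3 at (2,0):
1 0 1 0 0
0 0 0 0 1
1 1 0 1 1
0 0 0 1 0

Answer: 1 0 1 0 0
0 0 0 0 1
1 1 0 1 1
0 0 0 1 0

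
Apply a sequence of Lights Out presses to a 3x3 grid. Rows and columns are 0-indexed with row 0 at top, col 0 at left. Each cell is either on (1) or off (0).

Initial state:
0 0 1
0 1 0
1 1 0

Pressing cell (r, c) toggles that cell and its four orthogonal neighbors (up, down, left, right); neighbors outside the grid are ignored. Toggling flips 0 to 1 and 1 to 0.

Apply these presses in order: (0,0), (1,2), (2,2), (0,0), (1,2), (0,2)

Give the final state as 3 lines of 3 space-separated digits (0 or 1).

Answer: 0 1 0
0 1 0
1 0 1

Derivation:
After press 1 at (0,0):
1 1 1
1 1 0
1 1 0

After press 2 at (1,2):
1 1 0
1 0 1
1 1 1

After press 3 at (2,2):
1 1 0
1 0 0
1 0 0

After press 4 at (0,0):
0 0 0
0 0 0
1 0 0

After press 5 at (1,2):
0 0 1
0 1 1
1 0 1

After press 6 at (0,2):
0 1 0
0 1 0
1 0 1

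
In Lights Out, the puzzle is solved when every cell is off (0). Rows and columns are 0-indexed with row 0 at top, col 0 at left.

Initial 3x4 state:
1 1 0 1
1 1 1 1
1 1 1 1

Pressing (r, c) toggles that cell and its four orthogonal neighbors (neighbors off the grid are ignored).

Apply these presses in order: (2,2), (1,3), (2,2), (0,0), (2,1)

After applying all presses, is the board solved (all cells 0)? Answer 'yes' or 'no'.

Answer: yes

Derivation:
After press 1 at (2,2):
1 1 0 1
1 1 0 1
1 0 0 0

After press 2 at (1,3):
1 1 0 0
1 1 1 0
1 0 0 1

After press 3 at (2,2):
1 1 0 0
1 1 0 0
1 1 1 0

After press 4 at (0,0):
0 0 0 0
0 1 0 0
1 1 1 0

After press 5 at (2,1):
0 0 0 0
0 0 0 0
0 0 0 0

Lights still on: 0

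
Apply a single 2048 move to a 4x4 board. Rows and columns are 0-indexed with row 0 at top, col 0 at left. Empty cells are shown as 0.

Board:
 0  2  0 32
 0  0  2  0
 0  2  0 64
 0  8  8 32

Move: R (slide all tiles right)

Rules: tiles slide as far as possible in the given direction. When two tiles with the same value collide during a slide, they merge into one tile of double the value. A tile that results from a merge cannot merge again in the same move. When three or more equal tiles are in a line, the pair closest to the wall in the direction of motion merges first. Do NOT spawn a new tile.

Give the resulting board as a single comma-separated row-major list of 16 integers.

Slide right:
row 0: [0, 2, 0, 32] -> [0, 0, 2, 32]
row 1: [0, 0, 2, 0] -> [0, 0, 0, 2]
row 2: [0, 2, 0, 64] -> [0, 0, 2, 64]
row 3: [0, 8, 8, 32] -> [0, 0, 16, 32]

Answer: 0, 0, 2, 32, 0, 0, 0, 2, 0, 0, 2, 64, 0, 0, 16, 32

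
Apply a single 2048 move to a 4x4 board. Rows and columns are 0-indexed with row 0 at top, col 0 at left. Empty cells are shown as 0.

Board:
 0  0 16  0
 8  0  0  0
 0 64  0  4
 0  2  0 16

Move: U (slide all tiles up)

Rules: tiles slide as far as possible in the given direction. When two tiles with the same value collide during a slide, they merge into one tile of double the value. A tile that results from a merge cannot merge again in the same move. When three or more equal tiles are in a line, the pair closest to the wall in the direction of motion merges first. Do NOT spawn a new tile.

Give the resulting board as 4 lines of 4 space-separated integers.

Answer:  8 64 16  4
 0  2  0 16
 0  0  0  0
 0  0  0  0

Derivation:
Slide up:
col 0: [0, 8, 0, 0] -> [8, 0, 0, 0]
col 1: [0, 0, 64, 2] -> [64, 2, 0, 0]
col 2: [16, 0, 0, 0] -> [16, 0, 0, 0]
col 3: [0, 0, 4, 16] -> [4, 16, 0, 0]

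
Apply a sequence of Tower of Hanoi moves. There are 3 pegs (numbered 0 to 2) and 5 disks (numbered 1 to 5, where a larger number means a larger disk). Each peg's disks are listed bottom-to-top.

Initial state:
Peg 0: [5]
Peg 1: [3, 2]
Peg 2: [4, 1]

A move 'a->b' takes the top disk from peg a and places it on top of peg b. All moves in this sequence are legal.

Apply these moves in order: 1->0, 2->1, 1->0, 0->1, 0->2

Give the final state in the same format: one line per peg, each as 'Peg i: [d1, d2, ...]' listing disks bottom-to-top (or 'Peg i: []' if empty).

After move 1 (1->0):
Peg 0: [5, 2]
Peg 1: [3]
Peg 2: [4, 1]

After move 2 (2->1):
Peg 0: [5, 2]
Peg 1: [3, 1]
Peg 2: [4]

After move 3 (1->0):
Peg 0: [5, 2, 1]
Peg 1: [3]
Peg 2: [4]

After move 4 (0->1):
Peg 0: [5, 2]
Peg 1: [3, 1]
Peg 2: [4]

After move 5 (0->2):
Peg 0: [5]
Peg 1: [3, 1]
Peg 2: [4, 2]

Answer: Peg 0: [5]
Peg 1: [3, 1]
Peg 2: [4, 2]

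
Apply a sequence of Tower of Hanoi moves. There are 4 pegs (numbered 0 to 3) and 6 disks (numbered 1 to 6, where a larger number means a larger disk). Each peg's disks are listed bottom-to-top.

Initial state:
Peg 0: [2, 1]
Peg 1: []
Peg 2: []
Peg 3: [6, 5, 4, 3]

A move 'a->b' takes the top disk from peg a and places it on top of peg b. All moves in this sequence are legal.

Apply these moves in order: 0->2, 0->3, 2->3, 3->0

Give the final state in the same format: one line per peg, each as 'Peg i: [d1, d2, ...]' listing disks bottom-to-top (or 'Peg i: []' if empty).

Answer: Peg 0: [1]
Peg 1: []
Peg 2: []
Peg 3: [6, 5, 4, 3, 2]

Derivation:
After move 1 (0->2):
Peg 0: [2]
Peg 1: []
Peg 2: [1]
Peg 3: [6, 5, 4, 3]

After move 2 (0->3):
Peg 0: []
Peg 1: []
Peg 2: [1]
Peg 3: [6, 5, 4, 3, 2]

After move 3 (2->3):
Peg 0: []
Peg 1: []
Peg 2: []
Peg 3: [6, 5, 4, 3, 2, 1]

After move 4 (3->0):
Peg 0: [1]
Peg 1: []
Peg 2: []
Peg 3: [6, 5, 4, 3, 2]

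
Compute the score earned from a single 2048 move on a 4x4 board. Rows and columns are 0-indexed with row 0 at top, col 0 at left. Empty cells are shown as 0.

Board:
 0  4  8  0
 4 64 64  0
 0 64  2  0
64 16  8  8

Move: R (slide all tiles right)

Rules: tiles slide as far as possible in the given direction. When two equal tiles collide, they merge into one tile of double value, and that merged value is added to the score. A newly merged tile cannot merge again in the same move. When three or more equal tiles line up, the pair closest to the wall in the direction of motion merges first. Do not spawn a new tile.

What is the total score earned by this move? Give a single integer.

Answer: 144

Derivation:
Slide right:
row 0: [0, 4, 8, 0] -> [0, 0, 4, 8]  score +0 (running 0)
row 1: [4, 64, 64, 0] -> [0, 0, 4, 128]  score +128 (running 128)
row 2: [0, 64, 2, 0] -> [0, 0, 64, 2]  score +0 (running 128)
row 3: [64, 16, 8, 8] -> [0, 64, 16, 16]  score +16 (running 144)
Board after move:
  0   0   4   8
  0   0   4 128
  0   0  64   2
  0  64  16  16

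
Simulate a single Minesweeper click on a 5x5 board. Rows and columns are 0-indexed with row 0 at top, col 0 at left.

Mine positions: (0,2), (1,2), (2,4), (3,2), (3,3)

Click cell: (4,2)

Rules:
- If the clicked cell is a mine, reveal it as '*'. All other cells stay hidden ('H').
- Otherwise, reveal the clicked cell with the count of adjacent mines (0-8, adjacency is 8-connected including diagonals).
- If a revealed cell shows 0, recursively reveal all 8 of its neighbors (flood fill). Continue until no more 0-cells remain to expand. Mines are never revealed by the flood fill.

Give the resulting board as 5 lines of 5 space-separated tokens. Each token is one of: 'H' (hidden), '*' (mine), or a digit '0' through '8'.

H H H H H
H H H H H
H H H H H
H H H H H
H H 2 H H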